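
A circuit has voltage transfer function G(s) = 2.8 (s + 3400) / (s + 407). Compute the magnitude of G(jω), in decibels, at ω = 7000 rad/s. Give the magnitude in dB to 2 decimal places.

9.85 dB

|j7000 + 3400| = √(7000² + 3400²) = 7782
|j7000 + 407| = √(7000² + 407²) = 7012
|G(j7000)| = 2.8 × 7782 / 7012 = 3.1076
20 log₁₀(3.1076) = 9.848 dB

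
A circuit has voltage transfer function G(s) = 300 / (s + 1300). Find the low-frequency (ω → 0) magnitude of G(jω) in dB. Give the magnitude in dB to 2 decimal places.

G(0) = 300 / 1300 = 0.23077
20 log₁₀(0.23077) = -12.736 dB

-12.74 dB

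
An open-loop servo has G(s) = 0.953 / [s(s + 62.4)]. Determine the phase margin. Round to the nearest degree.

90°

Gain crossover: |G(jω)| = 1 at ω ≈ 0.0153 rad/s.
∠G(j0.0153) = −90° − arctan(0.0153/62.4) ≈ -90.01°
PM = 180° + (-90.01°) = 89.99°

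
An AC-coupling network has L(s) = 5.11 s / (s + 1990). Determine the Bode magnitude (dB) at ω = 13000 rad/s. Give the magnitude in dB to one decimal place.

14.1 dB

|j13000| = 1.3e+04
|j13000 + 1990| = √(13000² + 1990²) = 1.315e+04
|L(j13000)| = 5.11 × 1.3e+04 / 1.315e+04 = 5.0512
20 log₁₀(5.0512) = 14.07 dB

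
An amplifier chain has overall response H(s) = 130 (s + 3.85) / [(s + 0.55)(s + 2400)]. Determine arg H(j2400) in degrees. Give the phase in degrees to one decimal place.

-45.1°

∠(j2400 + 3.85) = arctan(2400/3.85) = 89.91°
∠(j2400 + 0.55) = arctan(2400/0.55) = 89.99°
∠(j2400 + 2400) = arctan(2400/2400) = 45.00°
∠H(j2400) = 89.91° − (89.99° + 45.00°) = -45.08°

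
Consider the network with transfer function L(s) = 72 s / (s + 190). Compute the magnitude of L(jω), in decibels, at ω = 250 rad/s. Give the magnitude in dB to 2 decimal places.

35.17 dB

|j250| = 250
|j250 + 190| = √(250² + 190²) = 314
|L(j250)| = 72 × 250 / 314 = 57.324
20 log₁₀(57.324) = 35.167 dB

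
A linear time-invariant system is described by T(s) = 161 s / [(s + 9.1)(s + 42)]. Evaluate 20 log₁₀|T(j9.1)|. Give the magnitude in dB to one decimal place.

8.5 dB

|j9.1| = 9.1
|j9.1 + 9.1| = √(9.1² + 9.1²) = 12.87
|j9.1 + 42| = √(9.1² + 42²) = 42.97
|T(j9.1)| = 161 × 9.1 / (12.87 × 42.97) = 2.6491
20 log₁₀(2.6491) = 8.46 dB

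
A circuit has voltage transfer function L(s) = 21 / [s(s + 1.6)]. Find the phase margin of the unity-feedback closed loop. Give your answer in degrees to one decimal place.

Gain crossover: |L(jω)| = 1 at ω ≈ 4.45 rad/s.
∠L(j4.45) = −90° − arctan(4.45/1.6) ≈ -160.20°
PM = 180° + (-160.20°) = 19.80°

19.8°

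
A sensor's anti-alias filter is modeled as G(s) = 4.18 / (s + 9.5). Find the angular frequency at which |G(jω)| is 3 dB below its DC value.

9.5 rad/s

For a single-pole low-pass, the −3 dB point is at the pole: ω = 9.5 rad/s.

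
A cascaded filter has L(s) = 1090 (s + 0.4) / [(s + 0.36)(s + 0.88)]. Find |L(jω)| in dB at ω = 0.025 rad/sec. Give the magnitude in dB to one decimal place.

|j0.025 + 0.4| = √(0.025² + 0.4²) = 0.4008
|j0.025 + 0.36| = √(0.025² + 0.36²) = 0.3609
|j0.025 + 0.88| = √(0.025² + 0.88²) = 0.8804
|L(j0.025)| = 1090 × 0.4008 / (0.3609 × 0.8804) = 1375.1
20 log₁₀(1375.1) = 62.77 dB

62.8 dB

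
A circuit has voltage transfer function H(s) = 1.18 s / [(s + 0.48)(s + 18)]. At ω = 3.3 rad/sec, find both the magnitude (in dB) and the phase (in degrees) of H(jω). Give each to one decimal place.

|j3.3| = 3.3
|j3.3 + 0.48| = √(3.3² + 0.48²) = 3.335
|j3.3 + 18| = √(3.3² + 18²) = 18.3
|H(j3.3)| = 1.18 × 3.3 / (3.335 × 18.3) = 0.063809
20 log₁₀(0.063809) = -23.90 dB
∠(j3.3) = 90.00°
∠(j3.3 + 0.48) = arctan(3.3/0.48) = 81.72°
∠(j3.3 + 18) = arctan(3.3/18) = 10.39°
∠H(j3.3) = 90.00° − (81.72° + 10.39°) = -2.11°

|H| = -23.9 dB, ∠H = -2.1°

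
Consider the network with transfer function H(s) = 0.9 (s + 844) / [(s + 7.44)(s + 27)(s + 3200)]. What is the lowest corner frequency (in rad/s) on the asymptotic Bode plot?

Break frequencies occur at each pole and zero magnitude: 7.44 rad/s, 27 rad/s, 844 rad/s, 3200 rad/s.
The lowest is 7.44 rad/s.

7.44 rad/s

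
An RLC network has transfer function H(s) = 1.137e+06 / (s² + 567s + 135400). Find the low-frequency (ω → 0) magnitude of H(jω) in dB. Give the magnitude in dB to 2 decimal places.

H(0) = 1.137e+06 / 135400 = 8.3973
20 log₁₀(8.3973) = 18.483 dB

18.48 dB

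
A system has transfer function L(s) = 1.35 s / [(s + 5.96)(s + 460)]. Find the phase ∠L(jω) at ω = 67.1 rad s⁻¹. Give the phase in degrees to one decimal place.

∠(j67.1) = 90.00°
∠(j67.1 + 5.96) = arctan(67.1/5.96) = 84.92°
∠(j67.1 + 460) = arctan(67.1/460) = 8.30°
∠L(j67.1) = 90.00° − (84.92° + 8.30°) = -3.22°

-3.2 deg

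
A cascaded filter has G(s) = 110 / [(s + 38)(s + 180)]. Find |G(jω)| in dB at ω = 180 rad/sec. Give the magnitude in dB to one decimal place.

-52.6 dB

|j180 + 38| = √(180² + 38²) = 184
|j180 + 180| = √(180² + 180²) = 254.6
|G(j180)| = 110 / (184 × 254.6) = 0.0023489
20 log₁₀(0.0023489) = -52.58 dB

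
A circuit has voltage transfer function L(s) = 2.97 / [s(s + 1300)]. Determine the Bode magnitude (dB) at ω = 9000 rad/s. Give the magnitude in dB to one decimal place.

|j9000 + 1300| = √(9000² + 1300²) = 9093
|j9000| = 9000
|L(j9000)| = 2.97 / (9093 × 9000) = 3.629e-08
20 log₁₀(3.629e-08) = -148.80 dB

-148.8 dB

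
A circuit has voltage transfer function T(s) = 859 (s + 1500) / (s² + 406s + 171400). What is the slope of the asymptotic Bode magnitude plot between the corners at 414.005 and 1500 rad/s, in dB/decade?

-40 dB/decade

In this band the factors already past their corner are: complex pole pair at ωₙ ≈ 414; net slope = -40 dB/decade.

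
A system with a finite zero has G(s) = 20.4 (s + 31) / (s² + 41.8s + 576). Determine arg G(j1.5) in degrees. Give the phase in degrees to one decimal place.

-3.5°

∠(j1.5 + 31) = arctan(1.5/31) = 2.77°
∠[(j1.5)² + 41.8(j1.5) + 576] = ∠[573.75 + j62.7] = 6.24°
∠G(j1.5) = 2.77° − 6.24° = -3.47°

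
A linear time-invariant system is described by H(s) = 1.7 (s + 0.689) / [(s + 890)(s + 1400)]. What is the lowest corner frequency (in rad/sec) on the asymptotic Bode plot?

0.689 rad/sec

Break frequencies occur at each pole and zero magnitude: 0.689 rad/sec, 890 rad/sec, 1400 rad/sec.
The lowest is 0.689 rad/sec.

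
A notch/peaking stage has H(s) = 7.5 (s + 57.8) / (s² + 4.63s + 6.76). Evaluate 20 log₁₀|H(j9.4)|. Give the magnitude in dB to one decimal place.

|j9.4 + 57.8| = √(9.4² + 57.8²) = 58.56
|(j9.4)² + 4.63(j9.4) + 6.76| = |-81.6 + j43.522| = 92.48
|H(j9.4)| = 7.5 × 58.56 / 92.48 = 4.749
20 log₁₀(4.749) = 13.53 dB

13.5 dB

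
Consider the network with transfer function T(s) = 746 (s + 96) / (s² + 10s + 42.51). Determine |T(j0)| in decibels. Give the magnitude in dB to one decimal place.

64.5 dB

T(0) = 746 × 96 / 42.51 = 1684.7
20 log₁₀(1684.7) = 64.53 dB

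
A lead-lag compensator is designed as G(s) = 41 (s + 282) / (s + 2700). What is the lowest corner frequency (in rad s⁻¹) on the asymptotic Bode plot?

Break frequencies occur at each pole and zero magnitude: 282 rad s⁻¹, 2700 rad s⁻¹.
The lowest is 282 rad s⁻¹.

282 rad s⁻¹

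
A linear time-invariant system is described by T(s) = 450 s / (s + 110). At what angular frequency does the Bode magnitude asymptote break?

110 rad/s

The single real pole at s = −110 gives a corner at ω = 110 rad/s.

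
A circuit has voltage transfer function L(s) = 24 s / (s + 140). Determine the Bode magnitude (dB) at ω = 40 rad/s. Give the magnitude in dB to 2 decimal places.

16.38 dB

|j40| = 40
|j40 + 140| = √(40² + 140²) = 145.6
|L(j40)| = 24 × 40 / 145.6 = 6.5933
20 log₁₀(6.5933) = 16.382 dB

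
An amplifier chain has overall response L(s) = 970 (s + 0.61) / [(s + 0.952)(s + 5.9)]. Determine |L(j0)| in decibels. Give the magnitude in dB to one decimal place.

40.5 dB

L(0) = 970 × 0.61 / (0.952 × 5.9) = 105.34
20 log₁₀(105.34) = 40.45 dB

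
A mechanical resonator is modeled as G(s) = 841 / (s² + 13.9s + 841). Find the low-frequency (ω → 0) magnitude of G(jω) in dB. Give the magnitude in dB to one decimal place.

0.0 dB

G(0) = 841 / 841 = 1
20 log₁₀(1) = 0.00 dB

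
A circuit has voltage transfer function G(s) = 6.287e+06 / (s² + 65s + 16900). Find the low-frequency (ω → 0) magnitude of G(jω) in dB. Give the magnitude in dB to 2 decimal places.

51.41 dB

G(0) = 6.287e+06 / 16900 = 372.01
20 log₁₀(372.01) = 51.411 dB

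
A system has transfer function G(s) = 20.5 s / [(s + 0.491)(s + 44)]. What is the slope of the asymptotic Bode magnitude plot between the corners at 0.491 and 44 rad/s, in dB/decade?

In this band the factors already past their corner are: 1 differentiator zero, pole at 0.491; net slope = 0 dB/decade.

0 dB/decade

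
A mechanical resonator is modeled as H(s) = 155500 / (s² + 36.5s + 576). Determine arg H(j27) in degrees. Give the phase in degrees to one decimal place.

∠[(j27)² + 36.5(j27) + 576] = ∠[-153 + j985.5] = 98.82°
∠H(j27) = −98.82° = -98.82°

-98.8°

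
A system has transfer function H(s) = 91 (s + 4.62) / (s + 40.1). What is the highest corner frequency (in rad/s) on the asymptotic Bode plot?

Break frequencies occur at each pole and zero magnitude: 4.62 rad/s, 40.1 rad/s.
The highest is 40.1 rad/s.

40.1 rad/s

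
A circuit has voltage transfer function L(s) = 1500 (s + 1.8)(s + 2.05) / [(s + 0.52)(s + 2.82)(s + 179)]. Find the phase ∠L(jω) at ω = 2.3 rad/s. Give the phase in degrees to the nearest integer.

-17°

∠(j2.3 + 1.8) = arctan(2.3/1.8) = 51.95°
∠(j2.3 + 2.05) = arctan(2.3/2.05) = 48.29°
∠(j2.3 + 0.52) = arctan(2.3/0.52) = 77.26°
∠(j2.3 + 2.82) = arctan(2.3/2.82) = 39.20°
∠(j2.3 + 179) = arctan(2.3/179) = 0.74°
∠L(j2.3) = 51.95° + 48.29° − (77.26° + 39.20° + 0.74°) = -16.96°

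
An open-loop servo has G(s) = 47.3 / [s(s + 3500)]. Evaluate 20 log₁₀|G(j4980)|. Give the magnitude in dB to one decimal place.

-116.1 dB

|j4980 + 3500| = √(4980² + 3500²) = 6087
|j4980| = 4980
|G(j4980)| = 47.3 / (6087 × 4980) = 1.5604e-06
20 log₁₀(1.5604e-06) = -116.14 dB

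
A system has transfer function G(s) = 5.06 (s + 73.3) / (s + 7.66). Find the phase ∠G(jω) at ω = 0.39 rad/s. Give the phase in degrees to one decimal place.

-2.6°

∠(j0.39 + 73.3) = arctan(0.39/73.3) = 0.30°
∠(j0.39 + 7.66) = arctan(0.39/7.66) = 2.91°
∠G(j0.39) = 0.30° − 2.91° = -2.61°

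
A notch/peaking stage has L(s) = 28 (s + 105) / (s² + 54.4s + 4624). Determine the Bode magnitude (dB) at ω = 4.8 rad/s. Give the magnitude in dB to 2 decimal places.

|j4.8 + 105| = √(4.8² + 105²) = 105.1
|(j4.8)² + 54.4(j4.8) + 4624| = |4601 + j261.12| = 4608
|L(j4.8)| = 28 × 105.1 / 4608 = 0.63864
20 log₁₀(0.63864) = -3.895 dB

-3.89 dB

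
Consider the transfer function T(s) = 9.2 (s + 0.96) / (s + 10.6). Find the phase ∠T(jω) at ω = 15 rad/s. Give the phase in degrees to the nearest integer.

∠(j15 + 0.96) = arctan(15/0.96) = 86.34°
∠(j15 + 10.6) = arctan(15/10.6) = 54.75°
∠T(j15) = 86.34° − 54.75° = 31.59°

32°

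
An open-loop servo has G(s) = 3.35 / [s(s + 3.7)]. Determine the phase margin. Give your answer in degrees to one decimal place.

76.6°

Gain crossover: |G(jω)| = 1 at ω ≈ 0.881 rad/s.
∠G(j0.881) = −90° − arctan(0.881/3.7) ≈ -103.39°
PM = 180° + (-103.39°) = 76.61°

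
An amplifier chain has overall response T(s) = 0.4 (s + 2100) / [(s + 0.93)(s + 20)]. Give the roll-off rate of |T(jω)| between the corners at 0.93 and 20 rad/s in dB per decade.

-20 dB/decade

In this band the factors already past their corner are: pole at 0.93; net slope = -20 dB/decade.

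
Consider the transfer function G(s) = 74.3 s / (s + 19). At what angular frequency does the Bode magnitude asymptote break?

The single real pole at s = −19 gives a corner at ω = 19 rad/s.

19 rad/s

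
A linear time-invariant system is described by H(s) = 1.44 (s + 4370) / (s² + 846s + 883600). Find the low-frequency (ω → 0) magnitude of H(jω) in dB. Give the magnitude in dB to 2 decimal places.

H(0) = 1.44 × 4370 / 883600 = 0.0071218
20 log₁₀(0.0071218) = -42.948 dB

-42.95 dB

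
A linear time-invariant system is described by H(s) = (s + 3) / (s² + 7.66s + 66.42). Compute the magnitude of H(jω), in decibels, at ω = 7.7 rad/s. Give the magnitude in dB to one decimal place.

|j7.7 + 3| = √(7.7² + 3²) = 8.264
|(j7.7)² + 7.66(j7.7) + 66.42| = |7.13 + j58.982| = 59.41
|H(j7.7)| = 1 × 8.264 / 59.41 = 0.13909
20 log₁₀(0.13909) = -17.13 dB

-17.1 dB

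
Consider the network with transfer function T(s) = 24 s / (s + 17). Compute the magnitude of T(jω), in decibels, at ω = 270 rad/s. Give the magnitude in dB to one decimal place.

|j270| = 270
|j270 + 17| = √(270² + 17²) = 270.5
|T(j270)| = 24 × 270 / 270.5 = 23.953
20 log₁₀(23.953) = 27.59 dB

27.6 dB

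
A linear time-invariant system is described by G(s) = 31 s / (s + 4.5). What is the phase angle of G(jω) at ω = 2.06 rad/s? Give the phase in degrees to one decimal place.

∠(j2.06) = 90.00°
∠(j2.06 + 4.5) = arctan(2.06/4.5) = 24.60°
∠G(j2.06) = 90.00° − 24.60° = 65.40°

65.4 deg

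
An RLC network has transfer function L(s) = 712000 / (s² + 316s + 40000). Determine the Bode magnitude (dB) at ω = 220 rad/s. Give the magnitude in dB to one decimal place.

|(j220)² + 316(j220) + 40000| = |-8400 + j69520| = 7.003e+04
|L(j220)| = 712000 / 7.003e+04 = 10.168
20 log₁₀(10.168) = 20.14 dB

20.1 dB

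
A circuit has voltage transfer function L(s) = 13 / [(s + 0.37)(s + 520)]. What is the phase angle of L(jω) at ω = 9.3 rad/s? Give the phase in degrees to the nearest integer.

-89°

∠(j9.3 + 0.37) = arctan(9.3/0.37) = 87.72°
∠(j9.3 + 520) = arctan(9.3/520) = 1.02°
∠L(j9.3) = − (87.72° + 1.02°) = -88.75°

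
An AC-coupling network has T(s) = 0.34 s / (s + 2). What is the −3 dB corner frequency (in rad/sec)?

2 rad/sec

For a single-pole high-pass, the −3 dB point is at the pole: ω = 2 rad/sec.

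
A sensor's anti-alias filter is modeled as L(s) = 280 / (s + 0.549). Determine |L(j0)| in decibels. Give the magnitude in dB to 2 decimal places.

L(0) = 280 / 0.549 = 510.02
20 log₁₀(510.02) = 54.152 dB

54.15 dB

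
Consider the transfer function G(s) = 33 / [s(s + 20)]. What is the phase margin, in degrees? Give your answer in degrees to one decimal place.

Gain crossover: |G(jω)| = 1 at ω ≈ 1.64 rad/s.
∠G(j1.64) = −90° − arctan(1.64/20) ≈ -94.70°
PM = 180° + (-94.70°) = 85.30°

85.3°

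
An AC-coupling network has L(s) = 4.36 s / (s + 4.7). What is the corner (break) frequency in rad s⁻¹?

4.7 rad s⁻¹

The single real pole at s = −4.7 gives a corner at ω = 4.7 rad s⁻¹.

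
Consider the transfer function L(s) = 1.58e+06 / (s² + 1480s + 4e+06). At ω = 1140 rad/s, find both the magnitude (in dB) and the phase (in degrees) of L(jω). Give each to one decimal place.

|L| = -6.1 dB, ∠L = -32.0 deg

|(j1140)² + 1480(j1140) + 4e+06| = |2.7004e+06 + j1.6872e+06| = 3.184e+06
|L(j1140)| = 1.58e+06 / 3.184e+06 = 0.49621
20 log₁₀(0.49621) = -6.09 dB
∠[(j1140)² + 1480(j1140) + 4e+06] = ∠[2.7004e+06 + j1.6872e+06] = 32.00°
∠L(j1140) = −32.00° = -32.00°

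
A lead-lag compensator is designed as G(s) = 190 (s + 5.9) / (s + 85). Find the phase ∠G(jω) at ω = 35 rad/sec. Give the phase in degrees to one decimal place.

∠(j35 + 5.9) = arctan(35/5.9) = 80.43°
∠(j35 + 85) = arctan(35/85) = 22.38°
∠G(j35) = 80.43° − 22.38° = 58.05°

58.1°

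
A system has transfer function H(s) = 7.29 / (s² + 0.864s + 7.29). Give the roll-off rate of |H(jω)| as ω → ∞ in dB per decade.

-40 dB/decade

With 0 zeros and 2 poles, the high-frequency asymptotic slope is 20 × (0 − 2) = -40 dB/decade.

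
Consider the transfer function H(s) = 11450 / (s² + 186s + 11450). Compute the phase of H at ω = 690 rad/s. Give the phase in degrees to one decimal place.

-164.6°

∠[(j690)² + 186(j690) + 11450] = ∠[-4.6465e+05 + j1.2834e+05] = 164.56°
∠H(j690) = −164.56° = -164.56°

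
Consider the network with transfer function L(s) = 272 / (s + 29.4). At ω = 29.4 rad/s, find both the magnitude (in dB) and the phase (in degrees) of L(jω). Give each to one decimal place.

|j29.4 + 29.4| = √(29.4² + 29.4²) = 41.58
|L(j29.4)| = 272 / 41.58 = 6.5419
20 log₁₀(6.5419) = 16.31 dB
∠(j29.4 + 29.4) = arctan(29.4/29.4) = 45.00°
∠L(j29.4) = −45.00° = -45.00°

|L| = 16.3 dB, ∠L = -45.0°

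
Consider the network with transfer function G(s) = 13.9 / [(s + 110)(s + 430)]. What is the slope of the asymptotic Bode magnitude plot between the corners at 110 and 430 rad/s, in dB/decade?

In this band the factors already past their corner are: pole at 110; net slope = -20 dB/decade.

-20 dB/decade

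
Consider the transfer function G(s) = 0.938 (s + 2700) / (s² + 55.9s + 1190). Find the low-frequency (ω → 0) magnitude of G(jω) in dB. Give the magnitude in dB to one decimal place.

G(0) = 0.938 × 2700 / 1190 = 2.1282
20 log₁₀(2.1282) = 6.56 dB

6.6 dB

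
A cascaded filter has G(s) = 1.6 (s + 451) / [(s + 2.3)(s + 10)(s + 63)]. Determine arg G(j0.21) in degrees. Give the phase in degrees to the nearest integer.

∠(j0.21 + 451) = arctan(0.21/451) = 0.03°
∠(j0.21 + 2.3) = arctan(0.21/2.3) = 5.22°
∠(j0.21 + 10) = arctan(0.21/10) = 1.20°
∠(j0.21 + 63) = arctan(0.21/63) = 0.19°
∠G(j0.21) = 0.03° − (5.22° + 1.20° + 0.19°) = -6.58°

-7°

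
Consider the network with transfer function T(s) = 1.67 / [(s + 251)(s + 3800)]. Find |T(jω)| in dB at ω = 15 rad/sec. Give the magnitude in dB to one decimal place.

|j15 + 251| = √(15² + 251²) = 251.4
|j15 + 3800| = √(15² + 3800²) = 3800
|T(j15)| = 1.67 / (251.4 × 3800) = 1.7478e-06
20 log₁₀(1.7478e-06) = -115.15 dB

-115.2 dB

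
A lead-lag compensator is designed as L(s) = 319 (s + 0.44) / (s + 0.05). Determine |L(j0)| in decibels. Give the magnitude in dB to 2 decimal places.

68.97 dB

L(0) = 319 × 0.44 / 0.05 = 2807.2
20 log₁₀(2807.2) = 68.965 dB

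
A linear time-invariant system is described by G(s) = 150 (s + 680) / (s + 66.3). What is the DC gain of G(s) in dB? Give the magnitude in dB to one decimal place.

G(0) = 150 × 680 / 66.3 = 1538.5
20 log₁₀(1538.5) = 63.74 dB

63.7 dB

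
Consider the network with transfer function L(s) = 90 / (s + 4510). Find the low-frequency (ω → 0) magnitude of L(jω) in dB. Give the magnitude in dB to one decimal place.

L(0) = 90 / 4510 = 0.019956
20 log₁₀(0.019956) = -34.00 dB

-34.0 dB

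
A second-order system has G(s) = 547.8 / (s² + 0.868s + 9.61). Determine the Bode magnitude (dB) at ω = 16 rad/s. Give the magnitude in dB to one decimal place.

|(j16)² + 0.868(j16) + 9.61| = |-246.39 + j13.888| = 246.8
|G(j16)| = 547.8 / 246.8 = 2.2198
20 log₁₀(2.2198) = 6.93 dB

6.9 dB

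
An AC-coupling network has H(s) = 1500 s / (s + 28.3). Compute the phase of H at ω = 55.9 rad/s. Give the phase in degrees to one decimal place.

26.9°

∠(j55.9) = 90.00°
∠(j55.9 + 28.3) = arctan(55.9/28.3) = 63.15°
∠H(j55.9) = 90.00° − 63.15° = 26.85°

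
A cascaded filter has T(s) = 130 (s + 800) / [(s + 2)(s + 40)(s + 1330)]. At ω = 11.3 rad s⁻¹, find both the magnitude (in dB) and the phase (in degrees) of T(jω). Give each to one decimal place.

|j11.3 + 800| = √(11.3² + 800²) = 800.1
|j11.3 + 2| = √(11.3² + 2²) = 11.48
|j11.3 + 40| = √(11.3² + 40²) = 41.57
|j11.3 + 1330| = √(11.3² + 1330²) = 1330
|T(j11.3)| = 130 × 800.1 / (11.48 × 41.57 × 1330) = 0.16395
20 log₁₀(0.16395) = -15.71 dB
∠(j11.3 + 800) = arctan(11.3/800) = 0.81°
∠(j11.3 + 2) = arctan(11.3/2) = 79.96°
∠(j11.3 + 40) = arctan(11.3/40) = 15.77°
∠(j11.3 + 1330) = arctan(11.3/1330) = 0.49°
∠T(j11.3) = 0.81° − (79.96° + 15.77° + 0.49°) = -95.42°

|T| = -15.7 dB, ∠T = -95.4°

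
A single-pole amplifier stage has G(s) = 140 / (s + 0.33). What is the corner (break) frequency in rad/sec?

0.33 rad/sec

The single real pole at s = −0.33 gives a corner at ω = 0.33 rad/sec.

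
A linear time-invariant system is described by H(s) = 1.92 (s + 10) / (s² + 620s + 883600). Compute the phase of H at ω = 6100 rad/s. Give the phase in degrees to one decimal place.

∠(j6100 + 10) = arctan(6100/10) = 89.91°
∠[(j6100)² + 620(j6100) + 883600] = ∠[-3.6326e+07 + j3.782e+06] = 174.06°
∠H(j6100) = 89.91° − 174.06° = -84.15°

-84.2 deg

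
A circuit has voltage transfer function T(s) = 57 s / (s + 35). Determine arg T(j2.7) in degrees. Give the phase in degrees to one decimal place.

85.6°

∠(j2.7) = 90.00°
∠(j2.7 + 35) = arctan(2.7/35) = 4.41°
∠T(j2.7) = 90.00° − 4.41° = 85.59°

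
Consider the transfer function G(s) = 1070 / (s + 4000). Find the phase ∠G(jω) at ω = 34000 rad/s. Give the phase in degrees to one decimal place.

∠(j34000 + 4000) = arctan(34000/4000) = 83.29°
∠G(j34000) = −83.29° = -83.29°

-83.3 deg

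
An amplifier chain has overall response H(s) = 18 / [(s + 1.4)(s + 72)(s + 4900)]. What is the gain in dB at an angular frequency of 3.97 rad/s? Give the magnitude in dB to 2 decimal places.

|j3.97 + 1.4| = √(3.97² + 1.4²) = 4.21
|j3.97 + 72| = √(3.97² + 72²) = 72.11
|j3.97 + 4900| = √(3.97² + 4900²) = 4900
|H(j3.97)| = 18 / (4.21 × 72.11 × 4900) = 1.2102e-05
20 log₁₀(1.2102e-05) = -98.343 dB

-98.34 dB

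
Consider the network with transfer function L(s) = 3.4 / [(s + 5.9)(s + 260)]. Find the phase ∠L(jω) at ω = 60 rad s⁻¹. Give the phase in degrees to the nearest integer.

-97°

∠(j60 + 5.9) = arctan(60/5.9) = 84.38°
∠(j60 + 260) = arctan(60/260) = 12.99°
∠L(j60) = − (84.38° + 12.99°) = -97.38°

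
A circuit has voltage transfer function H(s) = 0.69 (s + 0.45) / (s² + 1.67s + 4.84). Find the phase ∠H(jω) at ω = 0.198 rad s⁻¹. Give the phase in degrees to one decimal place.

19.8°

∠(j0.198 + 0.45) = arctan(0.198/0.45) = 23.75°
∠[(j0.198)² + 1.67(j0.198) + 4.84] = ∠[4.8008 + j0.33066] = 3.94°
∠H(j0.198) = 23.75° − 3.94° = 19.81°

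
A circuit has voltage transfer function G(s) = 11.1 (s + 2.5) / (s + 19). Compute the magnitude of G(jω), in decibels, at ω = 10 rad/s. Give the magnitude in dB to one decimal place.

14.5 dB

|j10 + 2.5| = √(10² + 2.5²) = 10.31
|j10 + 19| = √(10² + 19²) = 21.47
|G(j10)| = 11.1 × 10.31 / 21.47 = 5.3289
20 log₁₀(5.3289) = 14.53 dB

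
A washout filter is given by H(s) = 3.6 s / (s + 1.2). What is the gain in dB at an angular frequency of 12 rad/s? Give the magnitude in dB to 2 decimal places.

11.08 dB

|j12| = 12
|j12 + 1.2| = √(12² + 1.2²) = 12.06
|H(j12)| = 3.6 × 12 / 12.06 = 3.5821
20 log₁₀(3.5821) = 11.083 dB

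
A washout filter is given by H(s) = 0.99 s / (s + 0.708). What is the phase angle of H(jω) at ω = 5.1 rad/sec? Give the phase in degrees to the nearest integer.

8°

∠(j5.1) = 90.00°
∠(j5.1 + 0.708) = arctan(5.1/0.708) = 82.10°
∠H(j5.1) = 90.00° − 82.10° = 7.90°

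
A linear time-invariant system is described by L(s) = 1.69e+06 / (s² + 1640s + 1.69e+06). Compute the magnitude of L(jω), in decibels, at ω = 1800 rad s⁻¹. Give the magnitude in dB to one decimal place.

-5.9 dB

|(j1800)² + 1640(j1800) + 1.69e+06| = |-1.55e+06 + j2.952e+06| = 3.334e+06
|L(j1800)| = 1.69e+06 / 3.334e+06 = 0.50687
20 log₁₀(0.50687) = -5.90 dB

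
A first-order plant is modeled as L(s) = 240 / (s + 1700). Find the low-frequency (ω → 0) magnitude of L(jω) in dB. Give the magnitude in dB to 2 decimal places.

-17.00 dB

L(0) = 240 / 1700 = 0.14118
20 log₁₀(0.14118) = -17.005 dB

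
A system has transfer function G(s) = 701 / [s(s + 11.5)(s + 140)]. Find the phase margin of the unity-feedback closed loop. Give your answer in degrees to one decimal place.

87.7°

Gain crossover: |G(jω)| = 1 at ω ≈ 0.435 rad/s.
∠G(j0.435) = −90° − arctan(0.435/11.5) − arctan(0.435/140) ≈ -92.34°
PM = 180° + (-92.34°) = 87.66°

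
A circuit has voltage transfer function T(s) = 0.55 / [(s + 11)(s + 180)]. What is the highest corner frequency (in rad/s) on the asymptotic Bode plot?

180 rad/s

Break frequencies occur at each pole and zero magnitude: 11 rad/s, 180 rad/s.
The highest is 180 rad/s.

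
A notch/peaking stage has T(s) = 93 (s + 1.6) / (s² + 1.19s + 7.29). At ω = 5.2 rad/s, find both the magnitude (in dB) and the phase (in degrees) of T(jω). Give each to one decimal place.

|T| = 27.8 dB, ∠T = -89.7°

|j5.2 + 1.6| = √(5.2² + 1.6²) = 5.441
|(j5.2)² + 1.19(j5.2) + 7.29| = |-19.75 + j6.188| = 20.7
|T(j5.2)| = 93 × 5.441 / 20.7 = 24.447
20 log₁₀(24.447) = 27.76 dB
∠(j5.2 + 1.6) = arctan(5.2/1.6) = 72.90°
∠[(j5.2)² + 1.19(j5.2) + 7.29] = ∠[-19.75 + j6.188] = 162.60°
∠T(j5.2) = 72.90° − 162.60° = -89.71°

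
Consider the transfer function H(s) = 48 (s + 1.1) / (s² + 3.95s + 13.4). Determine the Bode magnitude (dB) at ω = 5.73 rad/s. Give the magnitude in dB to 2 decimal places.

19.45 dB

|j5.73 + 1.1| = √(5.73² + 1.1²) = 5.835
|(j5.73)² + 3.95(j5.73) + 13.4| = |-19.433 + j22.634| = 29.83
|H(j5.73)| = 48 × 5.835 / 29.83 = 9.3882
20 log₁₀(9.3882) = 19.452 dB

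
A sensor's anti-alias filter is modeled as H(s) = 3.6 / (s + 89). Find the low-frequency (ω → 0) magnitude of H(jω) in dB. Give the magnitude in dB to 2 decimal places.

H(0) = 3.6 / 89 = 0.040449
20 log₁₀(0.040449) = -27.862 dB

-27.86 dB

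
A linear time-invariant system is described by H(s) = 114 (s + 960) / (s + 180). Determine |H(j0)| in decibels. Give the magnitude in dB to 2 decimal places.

55.68 dB

H(0) = 114 × 960 / 180 = 608
20 log₁₀(608) = 55.678 dB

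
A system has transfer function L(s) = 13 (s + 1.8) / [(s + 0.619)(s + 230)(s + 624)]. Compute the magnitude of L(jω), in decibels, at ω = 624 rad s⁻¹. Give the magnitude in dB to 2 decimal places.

|j624 + 1.8| = √(624² + 1.8²) = 624
|j624 + 0.619| = √(624² + 0.619²) = 624
|j624 + 230| = √(624² + 230²) = 665
|j624 + 624| = √(624² + 624²) = 882.5
|L(j624)| = 13 × 624 / (624 × 665 × 882.5) = 2.2151e-05
20 log₁₀(2.2151e-05) = -93.092 dB

-93.09 dB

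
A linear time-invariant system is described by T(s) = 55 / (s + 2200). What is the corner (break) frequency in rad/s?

The single real pole at s = −2200 gives a corner at ω = 2200 rad/s.

2200 rad/s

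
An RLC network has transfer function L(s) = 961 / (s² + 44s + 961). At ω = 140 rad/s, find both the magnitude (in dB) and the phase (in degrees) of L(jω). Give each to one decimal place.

|L| = -26.2 dB, ∠L = -161.7°

|(j140)² + 44(j140) + 961| = |-18639 + j6160| = 1.963e+04
|L(j140)| = 961 / 1.963e+04 = 0.048954
20 log₁₀(0.048954) = -26.20 dB
∠[(j140)² + 44(j140) + 961] = ∠[-18639 + j6160] = 161.71°
∠L(j140) = −161.71° = -161.71°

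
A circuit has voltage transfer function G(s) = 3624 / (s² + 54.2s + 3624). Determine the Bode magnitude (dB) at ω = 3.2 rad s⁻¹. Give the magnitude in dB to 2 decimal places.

|(j3.2)² + 54.2(j3.2) + 3624| = |3613.8 + j173.44| = 3618
|G(j3.2)| = 3624 / 3618 = 1.0017
20 log₁₀(1.0017) = 0.015 dB

0.01 dB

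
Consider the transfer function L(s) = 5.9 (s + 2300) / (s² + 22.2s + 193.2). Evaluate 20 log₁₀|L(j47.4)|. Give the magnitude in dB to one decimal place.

|j47.4 + 2300| = √(47.4² + 2300²) = 2300
|(j47.4)² + 22.2(j47.4) + 193.2| = |-2053.6 + j1052.3| = 2307
|L(j47.4)| = 5.9 × 2300 / 2307 = 5.8822
20 log₁₀(5.8822) = 15.39 dB

15.4 dB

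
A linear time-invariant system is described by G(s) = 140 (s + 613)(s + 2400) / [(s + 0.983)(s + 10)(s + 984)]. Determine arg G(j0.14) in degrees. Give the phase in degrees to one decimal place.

-8.9°

∠(j0.14 + 613) = arctan(0.14/613) = 0.01°
∠(j0.14 + 2400) = arctan(0.14/2400) = 0.00°
∠(j0.14 + 0.983) = arctan(0.14/0.983) = 8.11°
∠(j0.14 + 10) = arctan(0.14/10) = 0.80°
∠(j0.14 + 984) = arctan(0.14/984) = 0.01°
∠G(j0.14) = 0.01° + 0.00° − (8.11° + 0.80° + 0.01°) = -8.90°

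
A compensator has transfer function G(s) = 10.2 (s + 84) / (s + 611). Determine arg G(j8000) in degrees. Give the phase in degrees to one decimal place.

∠(j8000 + 84) = arctan(8000/84) = 89.40°
∠(j8000 + 611) = arctan(8000/611) = 85.63°
∠G(j8000) = 89.40° − 85.63° = 3.77°

3.8°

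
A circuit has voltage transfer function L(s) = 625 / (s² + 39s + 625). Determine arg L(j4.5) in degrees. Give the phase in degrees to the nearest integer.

∠[(j4.5)² + 39(j4.5) + 625] = ∠[604.75 + j175.5] = 16.18°
∠L(j4.5) = −16.18° = -16.18°

-16°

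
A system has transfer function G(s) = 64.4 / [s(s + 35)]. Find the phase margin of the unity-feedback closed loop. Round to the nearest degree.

87°

Gain crossover: |G(jω)| = 1 at ω ≈ 1.84 rad/sec.
∠G(j1.84) = −90° − arctan(1.84/35) ≈ -93.01°
PM = 180° + (-93.01°) = 86.99°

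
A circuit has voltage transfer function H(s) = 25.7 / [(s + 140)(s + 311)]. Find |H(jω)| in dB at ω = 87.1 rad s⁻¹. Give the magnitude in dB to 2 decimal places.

-66.33 dB

|j87.1 + 140| = √(87.1² + 140²) = 164.9
|j87.1 + 311| = √(87.1² + 311²) = 323
|H(j87.1)| = 25.7 / (164.9 × 323) = 0.00048261
20 log₁₀(0.00048261) = -66.328 dB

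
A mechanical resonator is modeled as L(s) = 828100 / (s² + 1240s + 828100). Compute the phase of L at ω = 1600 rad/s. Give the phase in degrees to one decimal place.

∠[(j1600)² + 1240(j1600) + 828100] = ∠[-1.7319e+06 + j1.984e+06] = 131.12°
∠L(j1600) = −131.12° = -131.12°

-131.1°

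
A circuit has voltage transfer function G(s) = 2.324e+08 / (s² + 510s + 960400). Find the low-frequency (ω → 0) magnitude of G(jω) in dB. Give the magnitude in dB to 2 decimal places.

G(0) = 2.324e+08 / 960400 = 241.98
20 log₁₀(241.98) = 47.676 dB

47.68 dB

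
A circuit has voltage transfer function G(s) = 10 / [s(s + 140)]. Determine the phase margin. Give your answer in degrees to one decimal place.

Gain crossover: |G(jω)| = 1 at ω ≈ 0.0714 rad/s.
∠G(j0.0714) = −90° − arctan(0.0714/140) ≈ -90.03°
PM = 180° + (-90.03°) = 89.97°

90.0°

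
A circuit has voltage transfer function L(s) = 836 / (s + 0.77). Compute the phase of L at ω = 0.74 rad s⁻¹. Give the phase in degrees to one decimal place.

-43.9 deg

∠(j0.74 + 0.77) = arctan(0.74/0.77) = 43.86°
∠L(j0.74) = −43.86° = -43.86°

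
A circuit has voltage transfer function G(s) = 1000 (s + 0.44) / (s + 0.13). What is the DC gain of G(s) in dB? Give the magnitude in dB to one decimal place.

G(0) = 1000 × 0.44 / 0.13 = 3384.6
20 log₁₀(3384.6) = 70.59 dB

70.6 dB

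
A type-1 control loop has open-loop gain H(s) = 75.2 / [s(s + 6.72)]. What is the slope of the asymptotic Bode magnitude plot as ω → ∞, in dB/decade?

-40 dB/decade

With 0 zeros and 2 poles, the high-frequency asymptotic slope is 20 × (0 − 2) = -40 dB/decade.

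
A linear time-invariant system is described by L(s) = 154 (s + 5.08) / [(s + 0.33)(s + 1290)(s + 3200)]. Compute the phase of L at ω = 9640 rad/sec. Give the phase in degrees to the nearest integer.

-154°

∠(j9640 + 5.08) = arctan(9640/5.08) = 89.97°
∠(j9640 + 0.33) = arctan(9640/0.33) = 90.00°
∠(j9640 + 1290) = arctan(9640/1290) = 82.38°
∠(j9640 + 3200) = arctan(9640/3200) = 71.64°
∠L(j9640) = 89.97° − (90.00° + 82.38° + 71.64°) = -154.04°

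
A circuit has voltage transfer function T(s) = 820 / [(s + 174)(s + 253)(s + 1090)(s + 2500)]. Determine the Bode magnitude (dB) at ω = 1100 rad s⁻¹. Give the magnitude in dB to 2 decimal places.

-196.24 dB

|j1100 + 174| = √(1100² + 174²) = 1114
|j1100 + 253| = √(1100² + 253²) = 1129
|j1100 + 1090| = √(1100² + 1090²) = 1549
|j1100 + 2500| = √(1100² + 2500²) = 2731
|T(j1100)| = 820 / (1114 × 1129 × 1549 × 2731) = 1.5423e-10
20 log₁₀(1.5423e-10) = -196.237 dB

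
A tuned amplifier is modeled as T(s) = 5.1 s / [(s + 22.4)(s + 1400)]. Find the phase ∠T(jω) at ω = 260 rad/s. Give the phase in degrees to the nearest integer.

-6°

∠(j260) = 90.00°
∠(j260 + 22.4) = arctan(260/22.4) = 85.08°
∠(j260 + 1400) = arctan(260/1400) = 10.52°
∠T(j260) = 90.00° − (85.08° + 10.52°) = -5.60°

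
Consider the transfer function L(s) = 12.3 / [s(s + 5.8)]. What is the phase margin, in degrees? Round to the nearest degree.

Gain crossover: |L(jω)| = 1 at ω ≈ 2 rad s⁻¹.
∠L(j2) = −90° − arctan(2/5.8) ≈ -109.06°
PM = 180° + (-109.06°) = 70.94°

71°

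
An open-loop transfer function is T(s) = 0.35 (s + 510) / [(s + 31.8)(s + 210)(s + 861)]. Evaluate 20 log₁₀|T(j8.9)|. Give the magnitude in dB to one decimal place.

|j8.9 + 510| = √(8.9² + 510²) = 510.1
|j8.9 + 31.8| = √(8.9² + 31.8²) = 33.02
|j8.9 + 210| = √(8.9² + 210²) = 210.2
|j8.9 + 861| = √(8.9² + 861²) = 861
|T(j8.9)| = 0.35 × 510.1 / (33.02 × 210.2 × 861) = 2.9872e-05
20 log₁₀(2.9872e-05) = -90.49 dB

-90.5 dB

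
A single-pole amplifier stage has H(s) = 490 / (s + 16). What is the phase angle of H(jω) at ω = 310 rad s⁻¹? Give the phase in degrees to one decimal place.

-87.0°

∠(j310 + 16) = arctan(310/16) = 87.05°
∠H(j310) = −87.05° = -87.05°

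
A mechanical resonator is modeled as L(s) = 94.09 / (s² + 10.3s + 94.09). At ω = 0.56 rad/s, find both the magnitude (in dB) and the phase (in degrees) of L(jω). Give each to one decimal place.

|(j0.56)² + 10.3(j0.56) + 94.09| = |93.776 + j5.768| = 93.95
|L(j0.56)| = 94.09 / 93.95 = 1.0015
20 log₁₀(1.0015) = 0.01 dB
∠[(j0.56)² + 10.3(j0.56) + 94.09] = ∠[93.776 + j5.768] = 3.52°
∠L(j0.56) = −3.52° = -3.52°

|L| = 0.0 dB, ∠L = -3.5°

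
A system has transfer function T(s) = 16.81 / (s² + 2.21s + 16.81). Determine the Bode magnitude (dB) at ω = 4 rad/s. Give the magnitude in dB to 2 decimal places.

5.55 dB

|(j4)² + 2.21(j4) + 16.81| = |0.81 + j8.84| = 8.877
|T(j4)| = 16.81 / 8.877 = 1.8937
20 log₁₀(1.8937) = 5.546 dB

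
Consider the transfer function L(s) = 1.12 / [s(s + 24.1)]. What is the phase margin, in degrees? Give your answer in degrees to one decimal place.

89.9°

Gain crossover: |L(jω)| = 1 at ω ≈ 0.0465 rad/s.
∠L(j0.0465) = −90° − arctan(0.0465/24.1) ≈ -90.11°
PM = 180° + (-90.11°) = 89.89°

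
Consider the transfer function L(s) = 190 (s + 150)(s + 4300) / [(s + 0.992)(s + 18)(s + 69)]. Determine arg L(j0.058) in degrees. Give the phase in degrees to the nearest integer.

∠(j0.058 + 150) = arctan(0.058/150) = 0.02°
∠(j0.058 + 4300) = arctan(0.058/4300) = 0.00°
∠(j0.058 + 0.992) = arctan(0.058/0.992) = 3.35°
∠(j0.058 + 18) = arctan(0.058/18) = 0.18°
∠(j0.058 + 69) = arctan(0.058/69) = 0.05°
∠L(j0.058) = 0.02° + 0.00° − (3.35° + 0.18° + 0.05°) = -3.56°

-4°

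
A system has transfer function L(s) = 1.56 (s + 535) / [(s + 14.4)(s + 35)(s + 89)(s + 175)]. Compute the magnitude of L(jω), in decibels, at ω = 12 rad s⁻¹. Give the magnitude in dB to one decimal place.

-82.3 dB

|j12 + 535| = √(12² + 535²) = 535.1
|j12 + 14.4| = √(12² + 14.4²) = 18.74
|j12 + 35| = √(12² + 35²) = 37
|j12 + 89| = √(12² + 89²) = 89.81
|j12 + 175| = √(12² + 175²) = 175.4
|L(j12)| = 1.56 × 535.1 / (18.74 × 37 × 89.81 × 175.4) = 7.641e-05
20 log₁₀(7.641e-05) = -82.34 dB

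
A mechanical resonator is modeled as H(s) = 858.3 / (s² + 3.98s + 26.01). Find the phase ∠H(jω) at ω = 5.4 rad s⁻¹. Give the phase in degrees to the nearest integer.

∠[(j5.4)² + 3.98(j5.4) + 26.01] = ∠[-3.15 + j21.492] = 98.34°
∠H(j5.4) = −98.34° = -98.34°

-98°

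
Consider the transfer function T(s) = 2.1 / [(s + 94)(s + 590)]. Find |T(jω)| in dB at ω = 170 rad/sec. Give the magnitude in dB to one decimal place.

-95.1 dB

|j170 + 94| = √(170² + 94²) = 194.3
|j170 + 590| = √(170² + 590²) = 614
|T(j170)| = 2.1 / (194.3 × 614) = 1.7606e-05
20 log₁₀(1.7606e-05) = -95.09 dB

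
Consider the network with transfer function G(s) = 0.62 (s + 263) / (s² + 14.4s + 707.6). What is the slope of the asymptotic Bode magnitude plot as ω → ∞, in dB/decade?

With 1 zero and 2 poles, the high-frequency asymptotic slope is 20 × (1 − 2) = -20 dB/decade.

-20 dB/decade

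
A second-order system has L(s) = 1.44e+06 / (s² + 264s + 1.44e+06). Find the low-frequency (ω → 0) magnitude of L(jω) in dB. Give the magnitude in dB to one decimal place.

L(0) = 1.44e+06 / 1.44e+06 = 1
20 log₁₀(1) = 0.00 dB

0.0 dB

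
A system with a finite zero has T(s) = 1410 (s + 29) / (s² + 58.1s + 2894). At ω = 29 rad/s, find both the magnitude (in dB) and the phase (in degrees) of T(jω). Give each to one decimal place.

|T| = 26.8 dB, ∠T = 5.6 deg

|j29 + 29| = √(29² + 29²) = 41.01
|(j29)² + 58.1(j29) + 2894| = |2053 + j1684.9| = 2656
|T(j29)| = 1410 × 41.01 / 2656 = 21.773
20 log₁₀(21.773) = 26.76 dB
∠(j29 + 29) = arctan(29/29) = 45.00°
∠[(j29)² + 58.1(j29) + 2894] = ∠[2053 + j1684.9] = 39.38°
∠T(j29) = 45.00° − 39.38° = 5.62°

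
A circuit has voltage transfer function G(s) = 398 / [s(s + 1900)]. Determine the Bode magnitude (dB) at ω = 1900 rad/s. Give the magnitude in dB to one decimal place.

-82.2 dB

|j1900 + 1900| = √(1900² + 1900²) = 2687
|j1900| = 1900
|G(j1900)| = 398 / (2687 × 1900) = 7.7958e-05
20 log₁₀(7.7958e-05) = -82.16 dB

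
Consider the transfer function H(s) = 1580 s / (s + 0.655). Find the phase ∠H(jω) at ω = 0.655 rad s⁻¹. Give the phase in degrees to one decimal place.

∠(j0.655) = 90.00°
∠(j0.655 + 0.655) = arctan(0.655/0.655) = 45.00°
∠H(j0.655) = 90.00° − 45.00° = 45.00°

45.0°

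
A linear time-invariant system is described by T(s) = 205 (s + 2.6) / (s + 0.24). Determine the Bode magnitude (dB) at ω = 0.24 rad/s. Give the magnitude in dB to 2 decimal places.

|j0.24 + 2.6| = √(0.24² + 2.6²) = 2.611
|j0.24 + 0.24| = √(0.24² + 0.24²) = 0.3394
|T(j0.24)| = 205 × 2.611 / 0.3394 = 1577
20 log₁₀(1577) = 63.957 dB

63.96 dB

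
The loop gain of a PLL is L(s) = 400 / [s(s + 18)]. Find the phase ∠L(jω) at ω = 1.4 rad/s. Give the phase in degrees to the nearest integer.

-94 deg

∠(j1.4 + 18) = arctan(1.4/18) = 4.45°
∠(j1.4) = 90.00°
∠L(j1.4) = − (4.45° + 90.00°) = -94.45°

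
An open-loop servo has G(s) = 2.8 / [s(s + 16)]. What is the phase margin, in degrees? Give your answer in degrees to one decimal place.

Gain crossover: |G(jω)| = 1 at ω ≈ 0.175 rad/s.
∠G(j0.175) = −90° − arctan(0.175/16) ≈ -90.63°
PM = 180° + (-90.63°) = 89.37°

89.4°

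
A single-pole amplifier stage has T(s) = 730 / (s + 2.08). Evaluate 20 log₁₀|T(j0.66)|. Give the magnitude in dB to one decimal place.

|j0.66 + 2.08| = √(0.66² + 2.08²) = 2.182
|T(j0.66)| = 730 / 2.182 = 334.52
20 log₁₀(334.52) = 50.49 dB

50.5 dB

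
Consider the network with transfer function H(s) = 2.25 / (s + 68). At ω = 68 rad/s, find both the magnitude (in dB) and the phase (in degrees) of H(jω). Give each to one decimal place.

|j68 + 68| = √(68² + 68²) = 96.17
|H(j68)| = 2.25 / 96.17 = 0.023397
20 log₁₀(0.023397) = -32.62 dB
∠(j68 + 68) = arctan(68/68) = 45.00°
∠H(j68) = −45.00° = -45.00°

|H| = -32.6 dB, ∠H = -45.0°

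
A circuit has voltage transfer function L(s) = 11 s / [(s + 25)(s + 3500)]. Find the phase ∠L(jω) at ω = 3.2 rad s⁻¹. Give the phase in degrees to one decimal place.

82.7°

∠(j3.2) = 90.00°
∠(j3.2 + 25) = arctan(3.2/25) = 7.29°
∠(j3.2 + 3500) = arctan(3.2/3500) = 0.05°
∠L(j3.2) = 90.00° − (7.29° + 0.05°) = 82.65°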